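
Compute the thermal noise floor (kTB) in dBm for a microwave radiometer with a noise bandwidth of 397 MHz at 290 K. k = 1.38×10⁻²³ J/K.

P_n = kTB = 1.38×10⁻²³ × 290 × 3.97×10⁸ = 1.59×10⁻¹² W
In dBm: 10 log₁₀(1.59×10⁻¹² / 10⁻³) = −88.0 dBm

−88.0 dBm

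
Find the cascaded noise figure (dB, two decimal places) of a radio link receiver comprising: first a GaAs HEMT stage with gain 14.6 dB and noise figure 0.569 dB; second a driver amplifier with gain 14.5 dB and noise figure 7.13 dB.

1.09 dB

Convert to linear (a loss of L dB is a gain of −L dB): F_i = 10^(NF_i/10), G_i = 10^(G_i,dB/10)
  Stage 1: F_1 = 10^(0.569/10) = 1.140, G_1 = 10^(14.6/10) = 28.84
  Stage 2: F_2 = 10^(7.13/10) = 5.164, G_2 = 10^(14.5/10) = 28.18
Friis cascade:
  F = 1.140 + (5.164 − 1)/28.84 = 1.284
NF = 10 log₁₀(1.284) = 1.09 dB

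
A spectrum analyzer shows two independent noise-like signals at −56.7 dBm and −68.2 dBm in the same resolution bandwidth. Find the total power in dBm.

−56.4 dBm

Convert to linear, add, convert back:
P₁ = 2.14×10⁻⁹ W, P₂ = 1.51×10⁻¹⁰ W
P_tot = 2.29×10⁻⁹ W → 10 log₁₀(P_tot / 10⁻³) = −56.4 dBm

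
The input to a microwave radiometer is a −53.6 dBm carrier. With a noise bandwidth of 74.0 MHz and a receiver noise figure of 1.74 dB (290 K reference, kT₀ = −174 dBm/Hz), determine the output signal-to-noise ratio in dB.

40.0 dB

Noise floor: N = −174 + 10 log₁₀(B) + NF
10 log₁₀(7.40×10⁷) = 78.69 dB
N = −174 + 78.69 + 1.74 = −93.57 dBm
SNR = P_sig − N = −53.6 − (−93.57) = 39.97 dB → 40.0 dB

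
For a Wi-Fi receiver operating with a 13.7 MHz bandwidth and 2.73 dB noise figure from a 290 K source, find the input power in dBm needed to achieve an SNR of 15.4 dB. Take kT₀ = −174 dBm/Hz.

−84.5 dBm

Sensitivity = −174 + 10 log₁₀(B) + NF + SNR_min
= −174 + 71.37 + 2.73 + 15.4
= −84.50 dBm → −84.5 dBm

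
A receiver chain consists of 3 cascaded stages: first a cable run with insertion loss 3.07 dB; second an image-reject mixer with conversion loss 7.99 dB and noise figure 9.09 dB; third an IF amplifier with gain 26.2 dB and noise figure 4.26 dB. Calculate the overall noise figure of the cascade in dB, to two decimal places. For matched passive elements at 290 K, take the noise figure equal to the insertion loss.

Convert to linear (a loss of L dB is a gain of −L dB): F_i = 10^(NF_i/10), G_i = 10^(G_i,dB/10)
  Stage 1: F_1 = 10^(3.07/10) = 2.028, G_1 = 10^(−3.07/10) = 0.4932
  Stage 2: F_2 = 10^(9.09/10) = 8.110, G_2 = 10^(−7.99/10) = 0.1589
  Stage 3: F_3 = 10^(4.26/10) = 2.667, G_3 = 10^(26.2/10) = 416.9
Friis cascade:
  F = 2.028 + (8.110 − 1)/0.4932 + (2.667 − 1)/0.07834 = 37.72
NF = 10 log₁₀(37.72) = 15.77 dB

15.77 dB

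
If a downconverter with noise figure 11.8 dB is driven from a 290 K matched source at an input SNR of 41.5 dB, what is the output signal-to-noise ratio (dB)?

By definition F = SNR_in/SNR_out, so in dB: SNR_out = SNR_in − NF
SNR_out = 41.5 − 11.8 = 29.7 dB

29.7 dB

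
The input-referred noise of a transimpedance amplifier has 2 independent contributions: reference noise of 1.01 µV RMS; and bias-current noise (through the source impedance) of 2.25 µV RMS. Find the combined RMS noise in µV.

2.47 µV

Uncorrelated sources add in power (mean-square): V_tot = √(ΣV_i²)
V_tot = √[(1.01×10⁻⁶)² + (2.25×10⁻⁶)²] = 2.47×10⁻⁶ V = 2.47 µV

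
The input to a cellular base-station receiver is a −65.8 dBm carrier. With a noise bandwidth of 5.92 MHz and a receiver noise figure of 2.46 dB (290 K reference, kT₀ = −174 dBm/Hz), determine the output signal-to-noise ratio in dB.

Noise floor: N = −174 + 10 log₁₀(B) + NF
10 log₁₀(5.92×10⁶) = 67.72 dB
N = −174 + 67.72 + 2.46 = −103.82 dBm
SNR = P_sig − N = −65.8 − (−103.82) = 38.02 dB → 38.0 dB

38.0 dB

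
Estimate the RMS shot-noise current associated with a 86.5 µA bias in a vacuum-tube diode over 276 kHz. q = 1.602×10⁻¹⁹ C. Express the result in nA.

I_n = √(2qI·B)
2qI·B = 2 × 1.602×10⁻¹⁹ × 8.65×10⁻⁵ × 2.76×10⁵ = 7.65×10⁻¹⁸ A²
I_n = √(7.65×10⁻¹⁸) = 2.77×10⁻⁹ A = 2.77 nA

2.77 nA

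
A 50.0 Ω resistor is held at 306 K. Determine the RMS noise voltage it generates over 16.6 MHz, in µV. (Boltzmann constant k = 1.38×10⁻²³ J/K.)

V_n = √(4kTRB)
4kTRB = 4 × 1.38×10⁻²³ × 306 × 5.00×10¹ × 1.66×10⁷ = 1.40×10⁻¹¹ V²
V_n = √(1.40×10⁻¹¹) = 3.74×10⁻⁶ V = 3.74 µV

3.74 µV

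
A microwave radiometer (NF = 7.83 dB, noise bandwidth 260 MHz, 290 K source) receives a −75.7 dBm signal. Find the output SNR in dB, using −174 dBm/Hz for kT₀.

6.3 dB

Noise floor: N = −174 + 10 log₁₀(B) + NF
10 log₁₀(2.60×10⁸) = 84.15 dB
N = −174 + 84.15 + 7.83 = −82.02 dBm
SNR = P_sig − N = −75.7 − (−82.02) = 6.32 dB → 6.3 dB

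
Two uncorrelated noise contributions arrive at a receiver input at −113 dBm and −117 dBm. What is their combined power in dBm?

−111.5 dBm

Convert to linear, add, convert back:
P₁ = 5.01×10⁻¹⁵ W, P₂ = 2.00×10⁻¹⁵ W
P_tot = 7.01×10⁻¹⁵ W → 10 log₁₀(P_tot / 10⁻³) = −111.5 dBm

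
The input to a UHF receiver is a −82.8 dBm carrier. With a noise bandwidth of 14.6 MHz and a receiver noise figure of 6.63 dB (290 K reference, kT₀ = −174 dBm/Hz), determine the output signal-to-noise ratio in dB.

12.9 dB

Noise floor: N = −174 + 10 log₁₀(B) + NF
10 log₁₀(1.46×10⁷) = 71.64 dB
N = −174 + 71.64 + 6.63 = −95.73 dBm
SNR = P_sig − N = −82.8 − (−95.73) = 12.93 dB → 12.9 dB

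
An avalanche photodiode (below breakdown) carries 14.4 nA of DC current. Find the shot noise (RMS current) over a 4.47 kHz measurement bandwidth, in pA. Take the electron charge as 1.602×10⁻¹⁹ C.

I_n = √(2qI·B)
2qI·B = 2 × 1.602×10⁻¹⁹ × 1.44×10⁻⁸ × 4.47×10³ = 2.06×10⁻²³ A²
I_n = √(2.06×10⁻²³) = 4.54×10⁻¹² A = 4.54 pA

4.54 pA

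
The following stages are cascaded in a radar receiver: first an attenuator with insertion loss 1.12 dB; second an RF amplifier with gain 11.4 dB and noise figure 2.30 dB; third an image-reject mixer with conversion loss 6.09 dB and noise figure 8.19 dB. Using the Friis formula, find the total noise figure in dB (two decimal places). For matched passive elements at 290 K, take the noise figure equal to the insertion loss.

4.35 dB

Convert to linear (a loss of L dB is a gain of −L dB): F_i = 10^(NF_i/10), G_i = 10^(G_i,dB/10)
  Stage 1: F_1 = 10^(1.12/10) = 1.294, G_1 = 10^(−1.12/10) = 0.7727
  Stage 2: F_2 = 10^(2.30/10) = 1.698, G_2 = 10^(11.4/10) = 13.80
  Stage 3: F_3 = 10^(8.19/10) = 6.592, G_3 = 10^(−6.09/10) = 0.2460
Friis cascade:
  F = 1.294 + (1.698 − 1)/0.7727 + (6.592 − 1)/10.67 = 2.722
NF = 10 log₁₀(2.722) = 4.35 dB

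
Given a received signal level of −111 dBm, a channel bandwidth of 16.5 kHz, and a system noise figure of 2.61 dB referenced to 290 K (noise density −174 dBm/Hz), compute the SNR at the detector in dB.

18.2 dB

Noise floor: N = −174 + 10 log₁₀(B) + NF
10 log₁₀(1.65×10⁴) = 42.17 dB
N = −174 + 42.17 + 2.61 = −129.22 dBm
SNR = P_sig − N = −111 − (−129.22) = 18.22 dB → 18.2 dB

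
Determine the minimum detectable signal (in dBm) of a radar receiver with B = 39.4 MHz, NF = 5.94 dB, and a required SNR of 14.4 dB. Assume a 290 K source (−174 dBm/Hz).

−77.7 dBm

Sensitivity = −174 + 10 log₁₀(B) + NF + SNR_min
= −174 + 75.95 + 5.94 + 14.4
= −77.71 dBm → −77.7 dBm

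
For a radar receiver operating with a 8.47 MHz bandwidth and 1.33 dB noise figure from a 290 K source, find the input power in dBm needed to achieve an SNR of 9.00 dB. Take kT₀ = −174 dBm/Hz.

Sensitivity = −174 + 10 log₁₀(B) + NF + SNR_min
= −174 + 69.28 + 1.33 + 9.00
= −94.39 dBm → −94.4 dBm

−94.4 dBm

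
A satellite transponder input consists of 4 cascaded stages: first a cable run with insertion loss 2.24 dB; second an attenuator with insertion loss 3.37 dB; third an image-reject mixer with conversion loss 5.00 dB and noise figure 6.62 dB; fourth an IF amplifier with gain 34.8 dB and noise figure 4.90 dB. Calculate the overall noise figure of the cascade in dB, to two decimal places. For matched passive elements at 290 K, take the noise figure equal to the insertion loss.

16.10 dB

Convert to linear (a loss of L dB is a gain of −L dB): F_i = 10^(NF_i/10), G_i = 10^(G_i,dB/10)
  Stage 1: F_1 = 10^(2.24/10) = 1.675, G_1 = 10^(−2.24/10) = 0.5970
  Stage 2: F_2 = 10^(3.37/10) = 2.173, G_2 = 10^(−3.37/10) = 0.4603
  Stage 3: F_3 = 10^(6.62/10) = 4.592, G_3 = 10^(−5.00/10) = 0.3162
  Stage 4: F_4 = 10^(4.90/10) = 3.090, G_4 = 10^(34.8/10) = 3020
Friis cascade:
  F = 1.675 + (2.173 − 1)/0.5970 + (4.592 − 1)/0.2748 + (3.090 − 1)/0.08690 = 40.77
NF = 10 log₁₀(40.77) = 16.10 dB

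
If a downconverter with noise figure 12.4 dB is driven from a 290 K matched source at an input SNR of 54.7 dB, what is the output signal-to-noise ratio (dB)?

By definition F = SNR_in/SNR_out, so in dB: SNR_out = SNR_in − NF
SNR_out = 54.7 − 12.4 = 42.3 dB

42.3 dB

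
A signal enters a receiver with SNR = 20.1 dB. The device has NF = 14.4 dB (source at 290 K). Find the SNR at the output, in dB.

By definition F = SNR_in/SNR_out, so in dB: SNR_out = SNR_in − NF
SNR_out = 20.1 − 14.4 = 5.7 dB

5.7 dB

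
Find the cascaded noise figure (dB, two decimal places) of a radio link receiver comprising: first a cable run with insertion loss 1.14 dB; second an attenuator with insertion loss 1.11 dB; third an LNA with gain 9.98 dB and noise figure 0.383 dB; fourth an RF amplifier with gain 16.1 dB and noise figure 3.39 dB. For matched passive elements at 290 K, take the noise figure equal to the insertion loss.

3.08 dB

Convert to linear (a loss of L dB is a gain of −L dB): F_i = 10^(NF_i/10), G_i = 10^(G_i,dB/10)
  Stage 1: F_1 = 10^(1.14/10) = 1.300, G_1 = 10^(−1.14/10) = 0.7691
  Stage 2: F_2 = 10^(1.11/10) = 1.291, G_2 = 10^(−1.11/10) = 0.7745
  Stage 3: F_3 = 10^(0.383/10) = 1.092, G_3 = 10^(9.98/10) = 9.954
  Stage 4: F_4 = 10^(3.39/10) = 2.183, G_4 = 10^(16.1/10) = 40.74
Friis cascade:
  F = 1.300 + (1.291 − 1)/0.7691 + (1.092 − 1)/0.5957 + (2.183 − 1)/5.929 = 2.033
NF = 10 log₁₀(2.033) = 3.08 dB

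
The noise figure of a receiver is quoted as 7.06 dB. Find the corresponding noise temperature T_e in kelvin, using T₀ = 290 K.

F = 10^(7.06/10) = 5.08159
T_e = (F − 1)·T₀ = (5.08159 − 1) × 290 = 1184 K

1184 K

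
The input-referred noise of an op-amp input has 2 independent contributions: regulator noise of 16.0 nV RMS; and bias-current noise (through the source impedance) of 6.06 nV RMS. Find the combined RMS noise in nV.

Uncorrelated sources add in power (mean-square): V_tot = √(ΣV_i²)
V_tot = √[(1.60×10⁻⁸)² + (6.06×10⁻⁹)²] = 1.71×10⁻⁸ V = 17.1 nV

17.1 nV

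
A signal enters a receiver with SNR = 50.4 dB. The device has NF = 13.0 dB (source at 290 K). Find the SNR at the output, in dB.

37.4 dB

By definition F = SNR_in/SNR_out, so in dB: SNR_out = SNR_in − NF
SNR_out = 50.4 − 13.0 = 37.4 dB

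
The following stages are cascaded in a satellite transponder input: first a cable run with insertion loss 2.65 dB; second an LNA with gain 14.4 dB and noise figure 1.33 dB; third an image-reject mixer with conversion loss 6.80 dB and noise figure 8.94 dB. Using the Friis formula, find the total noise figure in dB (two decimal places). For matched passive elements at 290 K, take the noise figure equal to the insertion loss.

Convert to linear (a loss of L dB is a gain of −L dB): F_i = 10^(NF_i/10), G_i = 10^(G_i,dB/10)
  Stage 1: F_1 = 10^(2.65/10) = 1.841, G_1 = 10^(−2.65/10) = 0.5433
  Stage 2: F_2 = 10^(1.33/10) = 1.358, G_2 = 10^(14.4/10) = 27.54
  Stage 3: F_3 = 10^(8.94/10) = 7.834, G_3 = 10^(−6.80/10) = 0.2089
Friis cascade:
  F = 1.841 + (1.358 − 1)/0.5433 + (7.834 − 1)/14.96 = 2.957
NF = 10 log₁₀(2.957) = 4.71 dB

4.71 dB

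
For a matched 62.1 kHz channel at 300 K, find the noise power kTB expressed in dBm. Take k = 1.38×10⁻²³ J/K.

−125.9 dBm

P_n = kTB = 1.38×10⁻²³ × 300 × 6.21×10⁴ = 2.57×10⁻¹⁶ W
In dBm: 10 log₁₀(2.57×10⁻¹⁶ / 10⁻³) = −125.9 dBm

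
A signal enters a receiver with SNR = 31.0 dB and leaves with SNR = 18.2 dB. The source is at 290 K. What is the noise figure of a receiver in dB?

NF (dB) = SNR_in(dB) − SNR_out(dB) when the source is at T₀
NF = 31.0 − 18.2 = 12.8 dB

12.8 dB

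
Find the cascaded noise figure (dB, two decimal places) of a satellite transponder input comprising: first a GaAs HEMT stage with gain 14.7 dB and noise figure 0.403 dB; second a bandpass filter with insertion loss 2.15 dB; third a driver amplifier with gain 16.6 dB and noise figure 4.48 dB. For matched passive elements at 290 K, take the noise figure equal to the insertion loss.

Convert to linear (a loss of L dB is a gain of −L dB): F_i = 10^(NF_i/10), G_i = 10^(G_i,dB/10)
  Stage 1: F_1 = 10^(0.403/10) = 1.097, G_1 = 10^(14.7/10) = 29.51
  Stage 2: F_2 = 10^(2.15/10) = 1.641, G_2 = 10^(−2.15/10) = 0.6095
  Stage 3: F_3 = 10^(4.48/10) = 2.805, G_3 = 10^(16.6/10) = 45.71
Friis cascade:
  F = 1.097 + (1.641 − 1)/29.51 + (2.805 − 1)/17.99 = 1.219
NF = 10 log₁₀(1.219) = 0.86 dB

0.86 dB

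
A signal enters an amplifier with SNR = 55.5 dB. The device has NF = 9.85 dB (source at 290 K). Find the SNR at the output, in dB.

By definition F = SNR_in/SNR_out, so in dB: SNR_out = SNR_in − NF
SNR_out = 55.5 − 9.85 = 45.65 dB

45.65 dB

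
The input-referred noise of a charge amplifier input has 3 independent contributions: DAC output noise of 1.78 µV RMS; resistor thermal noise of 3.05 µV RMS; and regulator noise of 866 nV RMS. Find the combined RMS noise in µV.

Uncorrelated sources add in power (mean-square): V_tot = √(ΣV_i²)
V_tot = √[(1.78×10⁻⁶)² + (3.05×10⁻⁶)² + (8.66×10⁻⁷)²] = 3.64×10⁻⁶ V = 3.64 µV

3.64 µV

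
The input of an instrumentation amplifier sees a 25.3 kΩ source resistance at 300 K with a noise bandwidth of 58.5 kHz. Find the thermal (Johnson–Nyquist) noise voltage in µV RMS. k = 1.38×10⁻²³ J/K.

V_n = √(4kTRB)
4kTRB = 4 × 1.38×10⁻²³ × 300 × 2.53×10⁴ × 5.85×10⁴ = 2.45×10⁻¹¹ V²
V_n = √(2.45×10⁻¹¹) = 4.95×10⁻⁶ V = 4.95 µV

4.95 µV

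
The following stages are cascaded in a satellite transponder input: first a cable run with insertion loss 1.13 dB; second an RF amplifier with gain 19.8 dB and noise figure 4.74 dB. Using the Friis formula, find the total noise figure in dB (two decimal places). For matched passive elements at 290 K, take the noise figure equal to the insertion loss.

5.87 dB

Convert to linear (a loss of L dB is a gain of −L dB): F_i = 10^(NF_i/10), G_i = 10^(G_i,dB/10)
  Stage 1: F_1 = 10^(1.13/10) = 1.297, G_1 = 10^(−1.13/10) = 0.7709
  Stage 2: F_2 = 10^(4.74/10) = 2.979, G_2 = 10^(19.8/10) = 95.50
Friis cascade:
  F = 1.297 + (2.979 − 1)/0.7709 = 3.864
NF = 10 log₁₀(3.864) = 5.87 dB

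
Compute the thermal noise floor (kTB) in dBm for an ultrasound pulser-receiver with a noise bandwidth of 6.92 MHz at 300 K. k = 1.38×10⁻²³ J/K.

−105.4 dBm

P_n = kTB = 1.38×10⁻²³ × 300 × 6.92×10⁶ = 2.86×10⁻¹⁴ W
In dBm: 10 log₁₀(2.86×10⁻¹⁴ / 10⁻³) = −105.4 dBm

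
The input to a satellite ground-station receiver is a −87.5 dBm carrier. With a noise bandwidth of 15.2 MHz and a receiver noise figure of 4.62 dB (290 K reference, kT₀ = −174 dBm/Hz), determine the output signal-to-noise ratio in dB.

10.1 dB

Noise floor: N = −174 + 10 log₁₀(B) + NF
10 log₁₀(1.52×10⁷) = 71.82 dB
N = −174 + 71.82 + 4.62 = −97.56 dBm
SNR = P_sig − N = −87.5 − (−97.56) = 10.06 dB → 10.1 dB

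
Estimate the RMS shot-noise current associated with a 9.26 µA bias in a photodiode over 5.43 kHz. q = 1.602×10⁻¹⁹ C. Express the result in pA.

127 pA

I_n = √(2qI·B)
2qI·B = 2 × 1.602×10⁻¹⁹ × 9.26×10⁻⁶ × 5.43×10³ = 1.61×10⁻²⁰ A²
I_n = √(1.61×10⁻²⁰) = 1.27×10⁻¹⁰ A = 127 pA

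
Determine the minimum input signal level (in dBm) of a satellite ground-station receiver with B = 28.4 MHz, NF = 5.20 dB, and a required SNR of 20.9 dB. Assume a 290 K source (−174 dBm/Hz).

−73.4 dBm

Sensitivity = −174 + 10 log₁₀(B) + NF + SNR_min
= −174 + 74.53 + 5.20 + 20.9
= −73.37 dBm → −73.4 dBm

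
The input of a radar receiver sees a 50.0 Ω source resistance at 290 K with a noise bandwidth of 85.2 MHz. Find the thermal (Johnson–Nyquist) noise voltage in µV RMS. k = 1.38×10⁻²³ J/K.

8.26 µV

V_n = √(4kTRB)
4kTRB = 4 × 1.38×10⁻²³ × 290 × 5.00×10¹ × 8.52×10⁷ = 6.82×10⁻¹¹ V²
V_n = √(6.82×10⁻¹¹) = 8.26×10⁻⁶ V = 8.26 µV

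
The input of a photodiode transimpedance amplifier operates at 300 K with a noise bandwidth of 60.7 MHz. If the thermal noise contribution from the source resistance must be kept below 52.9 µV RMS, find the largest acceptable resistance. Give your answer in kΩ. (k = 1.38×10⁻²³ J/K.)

Johnson–Nyquist: V_n = √(4kTRB) ⇒ R = V_n² / (4kTB)
4kTB = 4 × 1.38×10⁻²³ × 300 × 6.07×10⁷ = 1.01×10⁻¹²
R = (5.29×10⁻⁵)² / 1.01×10⁻¹² = 2.78×10³ Ω = 2.78 kΩ

2.78 kΩ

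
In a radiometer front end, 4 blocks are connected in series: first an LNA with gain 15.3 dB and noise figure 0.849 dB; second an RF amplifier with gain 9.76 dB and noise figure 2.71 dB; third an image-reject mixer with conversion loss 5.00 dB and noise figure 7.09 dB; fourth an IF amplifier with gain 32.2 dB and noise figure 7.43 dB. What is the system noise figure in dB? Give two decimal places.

1.14 dB

Convert to linear (a loss of L dB is a gain of −L dB): F_i = 10^(NF_i/10), G_i = 10^(G_i,dB/10)
  Stage 1: F_1 = 10^(0.849/10) = 1.216, G_1 = 10^(15.3/10) = 33.88
  Stage 2: F_2 = 10^(2.71/10) = 1.866, G_2 = 10^(9.76/10) = 9.462
  Stage 3: F_3 = 10^(7.09/10) = 5.117, G_3 = 10^(−5.00/10) = 0.3162
  Stage 4: F_4 = 10^(7.43/10) = 5.534, G_4 = 10^(32.2/10) = 1660
Friis cascade:
  F = 1.216 + (1.866 − 1)/33.88 + (5.117 − 1)/320.6 + (5.534 − 1)/101.4 = 1.299
NF = 10 log₁₀(1.299) = 1.14 dB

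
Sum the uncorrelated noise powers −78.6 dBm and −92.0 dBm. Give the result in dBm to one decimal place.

−78.4 dBm

Convert to linear, add, convert back:
P₁ = 1.38×10⁻¹¹ W, P₂ = 6.31×10⁻¹³ W
P_tot = 1.44×10⁻¹¹ W → 10 log₁₀(P_tot / 10⁻³) = −78.4 dBm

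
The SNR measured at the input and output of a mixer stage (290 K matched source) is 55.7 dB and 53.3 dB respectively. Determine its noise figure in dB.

2.4 dB

NF (dB) = SNR_in(dB) − SNR_out(dB) when the source is at T₀
NF = 55.7 − 53.3 = 2.4 dB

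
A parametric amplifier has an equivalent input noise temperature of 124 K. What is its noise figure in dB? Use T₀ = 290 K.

1.55 dB

F = 1 + T_e/T₀ = 1 + 124/290 = 1.42759
NF = 10 log₁₀(1.42759) = 1.55 dB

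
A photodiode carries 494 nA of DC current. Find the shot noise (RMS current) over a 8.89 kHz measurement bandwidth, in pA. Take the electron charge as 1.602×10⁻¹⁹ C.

I_n = √(2qI·B)
2qI·B = 2 × 1.602×10⁻¹⁹ × 4.94×10⁻⁷ × 8.89×10³ = 1.41×10⁻²¹ A²
I_n = √(1.41×10⁻²¹) = 3.75×10⁻¹¹ A = 37.5 pA

37.5 pA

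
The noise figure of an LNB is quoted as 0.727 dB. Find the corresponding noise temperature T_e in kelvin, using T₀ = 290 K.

F = 10^(0.727/10) = 1.18222
T_e = (F − 1)·T₀ = (1.18222 − 1) × 290 = 52.8 K

52.8 K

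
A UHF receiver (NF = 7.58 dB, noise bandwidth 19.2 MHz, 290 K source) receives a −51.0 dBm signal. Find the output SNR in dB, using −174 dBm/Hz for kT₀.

42.6 dB

Noise floor: N = −174 + 10 log₁₀(B) + NF
10 log₁₀(1.92×10⁷) = 72.83 dB
N = −174 + 72.83 + 7.58 = −93.59 dBm
SNR = P_sig − N = −51.0 − (−93.59) = 42.59 dB → 42.6 dB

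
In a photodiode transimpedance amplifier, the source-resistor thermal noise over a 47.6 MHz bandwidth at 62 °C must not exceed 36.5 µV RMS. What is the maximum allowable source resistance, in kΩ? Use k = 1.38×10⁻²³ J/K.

T = 62 °C + 273.15 = 335.15 K
Johnson–Nyquist: V_n = √(4kTRB) ⇒ R = V_n² / (4kTB)
4kTB = 4 × 1.38×10⁻²³ × 335.15 × 4.76×10⁷ = 8.81×10⁻¹³
R = (3.65×10⁻⁵)² / 8.81×10⁻¹³ = 1.51×10³ Ω = 1.51 kΩ

1.51 kΩ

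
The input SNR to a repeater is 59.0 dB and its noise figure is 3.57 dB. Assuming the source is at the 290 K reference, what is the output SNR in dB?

By definition F = SNR_in/SNR_out, so in dB: SNR_out = SNR_in − NF
SNR_out = 59.0 − 3.57 = 55.43 dB

55.43 dB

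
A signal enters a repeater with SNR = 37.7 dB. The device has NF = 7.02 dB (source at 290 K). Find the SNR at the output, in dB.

By definition F = SNR_in/SNR_out, so in dB: SNR_out = SNR_in − NF
SNR_out = 37.7 − 7.02 = 30.68 dB

30.68 dB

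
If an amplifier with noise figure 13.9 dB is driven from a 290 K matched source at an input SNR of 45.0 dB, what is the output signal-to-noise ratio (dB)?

By definition F = SNR_in/SNR_out, so in dB: SNR_out = SNR_in − NF
SNR_out = 45.0 − 13.9 = 31.1 dB

31.1 dB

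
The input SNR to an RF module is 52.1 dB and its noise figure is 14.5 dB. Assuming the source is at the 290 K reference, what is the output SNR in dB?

By definition F = SNR_in/SNR_out, so in dB: SNR_out = SNR_in − NF
SNR_out = 52.1 − 14.5 = 37.6 dB

37.6 dB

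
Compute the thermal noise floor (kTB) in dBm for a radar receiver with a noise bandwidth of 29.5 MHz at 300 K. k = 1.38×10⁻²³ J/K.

−99.1 dBm

P_n = kTB = 1.38×10⁻²³ × 300 × 2.95×10⁷ = 1.22×10⁻¹³ W
In dBm: 10 log₁₀(1.22×10⁻¹³ / 10⁻³) = −99.1 dBm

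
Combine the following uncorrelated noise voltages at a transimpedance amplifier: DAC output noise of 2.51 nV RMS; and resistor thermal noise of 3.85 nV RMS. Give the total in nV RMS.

4.60 nV

Uncorrelated sources add in power (mean-square): V_tot = √(ΣV_i²)
V_tot = √[(2.51×10⁻⁹)² + (3.85×10⁻⁹)²] = 4.60×10⁻⁹ V = 4.60 nV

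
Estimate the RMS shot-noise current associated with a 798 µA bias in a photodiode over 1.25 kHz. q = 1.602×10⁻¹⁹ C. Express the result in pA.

565 pA

I_n = √(2qI·B)
2qI·B = 2 × 1.602×10⁻¹⁹ × 7.98×10⁻⁴ × 1.25×10³ = 3.20×10⁻¹⁹ A²
I_n = √(3.20×10⁻¹⁹) = 5.65×10⁻¹⁰ A = 565 pA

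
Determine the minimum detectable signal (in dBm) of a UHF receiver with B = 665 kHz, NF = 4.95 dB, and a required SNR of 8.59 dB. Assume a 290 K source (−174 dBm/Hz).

Sensitivity = −174 + 10 log₁₀(B) + NF + SNR_min
= −174 + 58.23 + 4.95 + 8.59
= −102.23 dBm → −102.2 dBm

−102.2 dBm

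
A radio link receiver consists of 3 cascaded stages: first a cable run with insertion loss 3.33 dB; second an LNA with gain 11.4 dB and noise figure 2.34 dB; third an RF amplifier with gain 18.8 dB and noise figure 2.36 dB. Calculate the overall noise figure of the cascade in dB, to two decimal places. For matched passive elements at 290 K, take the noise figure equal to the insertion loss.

5.80 dB

Convert to linear (a loss of L dB is a gain of −L dB): F_i = 10^(NF_i/10), G_i = 10^(G_i,dB/10)
  Stage 1: F_1 = 10^(3.33/10) = 2.153, G_1 = 10^(−3.33/10) = 0.4645
  Stage 2: F_2 = 10^(2.34/10) = 1.714, G_2 = 10^(11.4/10) = 13.80
  Stage 3: F_3 = 10^(2.36/10) = 1.722, G_3 = 10^(18.8/10) = 75.86
Friis cascade:
  F = 2.153 + (1.714 − 1)/0.4645 + (1.722 − 1)/6.412 = 3.802
NF = 10 log₁₀(3.802) = 5.80 dB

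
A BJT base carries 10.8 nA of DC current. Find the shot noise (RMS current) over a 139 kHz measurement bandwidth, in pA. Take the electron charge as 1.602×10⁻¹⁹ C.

21.9 pA

I_n = √(2qI·B)
2qI·B = 2 × 1.602×10⁻¹⁹ × 1.08×10⁻⁸ × 1.39×10⁵ = 4.81×10⁻²² A²
I_n = √(4.81×10⁻²²) = 2.19×10⁻¹¹ A = 21.9 pA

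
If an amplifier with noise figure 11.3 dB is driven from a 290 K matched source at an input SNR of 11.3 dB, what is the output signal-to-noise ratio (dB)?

By definition F = SNR_in/SNR_out, so in dB: SNR_out = SNR_in − NF
SNR_out = 11.3 − 11.3 = 0.0 dB

0.0 dB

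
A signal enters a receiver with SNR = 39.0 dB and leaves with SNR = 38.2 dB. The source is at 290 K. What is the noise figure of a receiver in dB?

0.8 dB

NF (dB) = SNR_in(dB) − SNR_out(dB) when the source is at T₀
NF = 39.0 − 38.2 = 0.8 dB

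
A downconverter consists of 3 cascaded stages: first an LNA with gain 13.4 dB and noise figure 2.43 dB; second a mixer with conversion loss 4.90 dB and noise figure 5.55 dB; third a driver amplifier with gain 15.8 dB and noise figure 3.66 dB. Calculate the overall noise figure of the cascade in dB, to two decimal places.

Convert to linear (a loss of L dB is a gain of −L dB): F_i = 10^(NF_i/10), G_i = 10^(G_i,dB/10)
  Stage 1: F_1 = 10^(2.43/10) = 1.750, G_1 = 10^(13.4/10) = 21.88
  Stage 2: F_2 = 10^(5.55/10) = 3.589, G_2 = 10^(−4.90/10) = 0.3236
  Stage 3: F_3 = 10^(3.66/10) = 2.323, G_3 = 10^(15.8/10) = 38.02
Friis cascade:
  F = 1.750 + (3.589 − 1)/21.88 + (2.323 − 1)/7.079 = 2.055
NF = 10 log₁₀(2.055) = 3.13 dB

3.13 dB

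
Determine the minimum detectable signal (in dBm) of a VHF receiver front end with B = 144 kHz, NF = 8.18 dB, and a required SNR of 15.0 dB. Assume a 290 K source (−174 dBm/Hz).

−99.2 dBm

Sensitivity = −174 + 10 log₁₀(B) + NF + SNR_min
= −174 + 51.58 + 8.18 + 15.0
= −99.24 dBm → −99.2 dBm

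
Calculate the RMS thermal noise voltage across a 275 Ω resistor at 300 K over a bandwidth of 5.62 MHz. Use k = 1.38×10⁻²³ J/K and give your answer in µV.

V_n = √(4kTRB)
4kTRB = 4 × 1.38×10⁻²³ × 300 × 2.75×10² × 5.62×10⁶ = 2.56×10⁻¹¹ V²
V_n = √(2.56×10⁻¹¹) = 5.06×10⁻⁶ V = 5.06 µV

5.06 µV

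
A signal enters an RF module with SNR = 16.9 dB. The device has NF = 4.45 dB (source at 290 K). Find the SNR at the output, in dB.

By definition F = SNR_in/SNR_out, so in dB: SNR_out = SNR_in − NF
SNR_out = 16.9 − 4.45 = 12.45 dB

12.45 dB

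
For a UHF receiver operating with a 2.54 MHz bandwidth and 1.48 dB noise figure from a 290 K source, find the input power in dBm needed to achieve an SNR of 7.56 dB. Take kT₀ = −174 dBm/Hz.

Sensitivity = −174 + 10 log₁₀(B) + NF + SNR_min
= −174 + 64.05 + 1.48 + 7.56
= −100.91 dBm → −100.9 dBm

−100.9 dBm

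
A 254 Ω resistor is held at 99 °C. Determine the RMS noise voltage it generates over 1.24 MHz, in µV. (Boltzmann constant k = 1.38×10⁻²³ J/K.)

T = 99 °C + 273.15 = 372.15 K
V_n = √(4kTRB)
4kTRB = 4 × 1.38×10⁻²³ × 372.15 × 2.54×10² × 1.24×10⁶ = 6.47×10⁻¹² V²
V_n = √(6.47×10⁻¹²) = 2.54×10⁻⁶ V = 2.54 µV

2.54 µV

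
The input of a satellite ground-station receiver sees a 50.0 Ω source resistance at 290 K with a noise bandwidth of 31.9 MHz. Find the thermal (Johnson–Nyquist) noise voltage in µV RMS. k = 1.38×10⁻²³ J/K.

5.05 µV

V_n = √(4kTRB)
4kTRB = 4 × 1.38×10⁻²³ × 290 × 5.00×10¹ × 3.19×10⁷ = 2.55×10⁻¹¹ V²
V_n = √(2.55×10⁻¹¹) = 5.05×10⁻⁶ V = 5.05 µV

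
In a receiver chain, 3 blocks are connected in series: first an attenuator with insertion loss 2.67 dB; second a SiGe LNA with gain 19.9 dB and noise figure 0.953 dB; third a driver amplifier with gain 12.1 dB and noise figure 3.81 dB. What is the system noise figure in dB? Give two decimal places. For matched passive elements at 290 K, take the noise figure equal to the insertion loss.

3.67 dB

Convert to linear (a loss of L dB is a gain of −L dB): F_i = 10^(NF_i/10), G_i = 10^(G_i,dB/10)
  Stage 1: F_1 = 10^(2.67/10) = 1.849, G_1 = 10^(−2.67/10) = 0.5408
  Stage 2: F_2 = 10^(0.953/10) = 1.245, G_2 = 10^(19.9/10) = 97.72
  Stage 3: F_3 = 10^(3.81/10) = 2.404, G_3 = 10^(12.1/10) = 16.22
Friis cascade:
  F = 1.849 + (1.245 − 1)/0.5408 + (2.404 − 1)/52.84 = 2.330
NF = 10 log₁₀(2.330) = 3.67 dB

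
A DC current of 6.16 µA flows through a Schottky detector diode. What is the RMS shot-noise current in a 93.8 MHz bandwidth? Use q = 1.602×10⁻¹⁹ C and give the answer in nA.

13.6 nA

I_n = √(2qI·B)
2qI·B = 2 × 1.602×10⁻¹⁹ × 6.16×10⁻⁶ × 9.38×10⁷ = 1.85×10⁻¹⁶ A²
I_n = √(1.85×10⁻¹⁶) = 1.36×10⁻⁸ A = 13.6 nA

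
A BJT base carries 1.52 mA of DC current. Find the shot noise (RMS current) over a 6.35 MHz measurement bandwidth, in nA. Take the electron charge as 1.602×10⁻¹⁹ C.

55.6 nA

I_n = √(2qI·B)
2qI·B = 2 × 1.602×10⁻¹⁹ × 1.52×10⁻³ × 6.35×10⁶ = 3.09×10⁻¹⁵ A²
I_n = √(3.09×10⁻¹⁵) = 5.56×10⁻⁸ A = 55.6 nA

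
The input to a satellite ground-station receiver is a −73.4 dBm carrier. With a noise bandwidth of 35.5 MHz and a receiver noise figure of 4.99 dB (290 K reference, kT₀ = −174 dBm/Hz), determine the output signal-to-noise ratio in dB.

20.1 dB

Noise floor: N = −174 + 10 log₁₀(B) + NF
10 log₁₀(3.55×10⁷) = 75.5 dB
N = −174 + 75.5 + 4.99 = −93.51 dBm
SNR = P_sig − N = −73.4 − (−93.51) = 20.11 dB → 20.1 dB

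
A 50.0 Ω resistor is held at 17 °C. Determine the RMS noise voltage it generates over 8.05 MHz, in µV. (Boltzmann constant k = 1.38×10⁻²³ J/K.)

2.54 µV

T = 17 °C + 273.15 = 290.15 K
V_n = √(4kTRB)
4kTRB = 4 × 1.38×10⁻²³ × 290.15 × 5.00×10¹ × 8.05×10⁶ = 6.45×10⁻¹² V²
V_n = √(6.45×10⁻¹²) = 2.54×10⁻⁶ V = 2.54 µV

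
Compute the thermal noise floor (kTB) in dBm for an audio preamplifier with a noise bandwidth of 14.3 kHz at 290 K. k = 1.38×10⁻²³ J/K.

P_n = kTB = 1.38×10⁻²³ × 290 × 1.43×10⁴ = 5.72×10⁻¹⁷ W
In dBm: 10 log₁₀(5.72×10⁻¹⁷ / 10⁻³) = −132.4 dBm

−132.4 dBm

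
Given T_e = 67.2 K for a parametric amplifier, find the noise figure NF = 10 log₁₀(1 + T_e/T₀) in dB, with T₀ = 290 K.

F = 1 + T_e/T₀ = 1 + 67.2/290 = 1.23172
NF = 10 log₁₀(1.23172) = 0.905 dB

0.905 dB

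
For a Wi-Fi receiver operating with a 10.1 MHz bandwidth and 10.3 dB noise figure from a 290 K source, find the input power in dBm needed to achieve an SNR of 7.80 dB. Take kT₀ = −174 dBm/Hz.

−85.9 dBm

Sensitivity = −174 + 10 log₁₀(B) + NF + SNR_min
= −174 + 70.04 + 10.3 + 7.80
= −85.86 dBm → −85.9 dBm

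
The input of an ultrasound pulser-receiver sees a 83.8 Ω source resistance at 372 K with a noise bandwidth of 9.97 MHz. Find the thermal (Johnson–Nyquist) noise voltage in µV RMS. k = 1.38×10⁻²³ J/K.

V_n = √(4kTRB)
4kTRB = 4 × 1.38×10⁻²³ × 372 × 8.38×10¹ × 9.97×10⁶ = 1.72×10⁻¹¹ V²
V_n = √(1.72×10⁻¹¹) = 4.14×10⁻⁶ V = 4.14 µV

4.14 µV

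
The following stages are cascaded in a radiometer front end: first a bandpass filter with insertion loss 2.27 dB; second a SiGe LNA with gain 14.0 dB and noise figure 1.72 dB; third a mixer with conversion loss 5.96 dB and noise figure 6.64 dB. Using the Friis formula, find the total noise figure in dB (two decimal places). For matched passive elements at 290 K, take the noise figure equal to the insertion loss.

Convert to linear (a loss of L dB is a gain of −L dB): F_i = 10^(NF_i/10), G_i = 10^(G_i,dB/10)
  Stage 1: F_1 = 10^(2.27/10) = 1.687, G_1 = 10^(−2.27/10) = 0.5929
  Stage 2: F_2 = 10^(1.72/10) = 1.486, G_2 = 10^(14.0/10) = 25.12
  Stage 3: F_3 = 10^(6.64/10) = 4.613, G_3 = 10^(−5.96/10) = 0.2535
Friis cascade:
  F = 1.687 + (1.486 − 1)/0.5929 + (4.613 − 1)/14.89 = 2.749
NF = 10 log₁₀(2.749) = 4.39 dB

4.39 dB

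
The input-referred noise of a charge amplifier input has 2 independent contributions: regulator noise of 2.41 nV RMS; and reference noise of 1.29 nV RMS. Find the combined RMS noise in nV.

2.73 nV

Uncorrelated sources add in power (mean-square): V_tot = √(ΣV_i²)
V_tot = √[(2.41×10⁻⁹)² + (1.29×10⁻⁹)²] = 2.73×10⁻⁹ V = 2.73 nV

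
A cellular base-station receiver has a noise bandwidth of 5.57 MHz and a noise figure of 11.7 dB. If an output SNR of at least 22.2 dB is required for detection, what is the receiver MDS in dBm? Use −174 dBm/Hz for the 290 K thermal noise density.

−72.6 dBm

Sensitivity = −174 + 10 log₁₀(B) + NF + SNR_min
= −174 + 67.46 + 11.7 + 22.2
= −72.64 dBm → −72.6 dBm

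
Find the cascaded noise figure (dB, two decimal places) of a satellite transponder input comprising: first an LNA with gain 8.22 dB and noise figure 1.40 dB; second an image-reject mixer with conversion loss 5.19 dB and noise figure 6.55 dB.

Convert to linear (a loss of L dB is a gain of −L dB): F_i = 10^(NF_i/10), G_i = 10^(G_i,dB/10)
  Stage 1: F_1 = 10^(1.40/10) = 1.380, G_1 = 10^(8.22/10) = 6.637
  Stage 2: F_2 = 10^(6.55/10) = 4.519, G_2 = 10^(−5.19/10) = 0.3027
Friis cascade:
  F = 1.380 + (4.519 − 1)/6.637 = 1.910
NF = 10 log₁₀(1.910) = 2.81 dB

2.81 dB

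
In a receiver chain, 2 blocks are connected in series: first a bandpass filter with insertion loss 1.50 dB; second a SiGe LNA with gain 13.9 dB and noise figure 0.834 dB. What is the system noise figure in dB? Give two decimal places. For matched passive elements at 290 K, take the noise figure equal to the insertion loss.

2.33 dB

Convert to linear (a loss of L dB is a gain of −L dB): F_i = 10^(NF_i/10), G_i = 10^(G_i,dB/10)
  Stage 1: F_1 = 10^(1.50/10) = 1.413, G_1 = 10^(−1.50/10) = 0.7079
  Stage 2: F_2 = 10^(0.834/10) = 1.212, G_2 = 10^(13.9/10) = 24.55
Friis cascade:
  F = 1.413 + (1.212 − 1)/0.7079 = 1.712
NF = 10 log₁₀(1.712) = 2.33 dB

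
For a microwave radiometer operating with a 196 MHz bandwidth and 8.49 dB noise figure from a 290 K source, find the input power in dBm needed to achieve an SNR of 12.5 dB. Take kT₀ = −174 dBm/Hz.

−70.1 dBm

Sensitivity = −174 + 10 log₁₀(B) + NF + SNR_min
= −174 + 82.92 + 8.49 + 12.5
= −70.09 dBm → −70.1 dBm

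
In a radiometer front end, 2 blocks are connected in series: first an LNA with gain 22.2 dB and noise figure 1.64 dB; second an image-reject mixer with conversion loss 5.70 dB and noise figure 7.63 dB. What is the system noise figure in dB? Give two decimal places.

1.73 dB

Convert to linear (a loss of L dB is a gain of −L dB): F_i = 10^(NF_i/10), G_i = 10^(G_i,dB/10)
  Stage 1: F_1 = 10^(1.64/10) = 1.459, G_1 = 10^(22.2/10) = 166.0
  Stage 2: F_2 = 10^(7.63/10) = 5.794, G_2 = 10^(−5.70/10) = 0.2692
Friis cascade:
  F = 1.459 + (5.794 − 1)/166.0 = 1.488
NF = 10 log₁₀(1.488) = 1.73 dB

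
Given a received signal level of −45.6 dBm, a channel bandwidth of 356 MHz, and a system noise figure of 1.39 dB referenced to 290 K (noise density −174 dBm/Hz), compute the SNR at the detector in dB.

Noise floor: N = −174 + 10 log₁₀(B) + NF
10 log₁₀(3.56×10⁸) = 85.51 dB
N = −174 + 85.51 + 1.39 = −87.10 dBm
SNR = P_sig − N = −45.6 − (−87.10) = 41.50 dB → 41.5 dB

41.5 dB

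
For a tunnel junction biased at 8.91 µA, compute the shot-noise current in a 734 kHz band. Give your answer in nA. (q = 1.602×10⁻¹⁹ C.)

I_n = √(2qI·B)
2qI·B = 2 × 1.602×10⁻¹⁹ × 8.91×10⁻⁶ × 7.34×10⁵ = 2.10×10⁻¹⁸ A²
I_n = √(2.10×10⁻¹⁸) = 1.45×10⁻⁹ A = 1.45 nA

1.45 nA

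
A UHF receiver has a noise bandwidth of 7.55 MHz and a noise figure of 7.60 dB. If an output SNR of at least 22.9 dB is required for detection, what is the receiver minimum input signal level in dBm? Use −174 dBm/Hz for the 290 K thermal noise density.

−74.7 dBm

Sensitivity = −174 + 10 log₁₀(B) + NF + SNR_min
= −174 + 68.78 + 7.60 + 22.9
= −74.72 dBm → −74.7 dBm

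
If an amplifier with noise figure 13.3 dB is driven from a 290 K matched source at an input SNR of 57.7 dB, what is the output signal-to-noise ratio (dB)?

44.4 dB

By definition F = SNR_in/SNR_out, so in dB: SNR_out = SNR_in − NF
SNR_out = 57.7 − 13.3 = 44.4 dB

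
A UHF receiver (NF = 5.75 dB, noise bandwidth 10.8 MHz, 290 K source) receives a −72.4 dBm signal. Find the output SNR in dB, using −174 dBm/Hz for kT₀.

25.5 dB

Noise floor: N = −174 + 10 log₁₀(B) + NF
10 log₁₀(1.08×10⁷) = 70.33 dB
N = −174 + 70.33 + 5.75 = −97.92 dBm
SNR = P_sig − N = −72.4 − (−97.92) = 25.52 dB → 25.5 dB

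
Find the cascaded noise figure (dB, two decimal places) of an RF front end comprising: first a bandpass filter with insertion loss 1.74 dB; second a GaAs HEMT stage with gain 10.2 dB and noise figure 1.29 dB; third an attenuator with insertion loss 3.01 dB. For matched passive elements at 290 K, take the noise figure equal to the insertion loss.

Convert to linear (a loss of L dB is a gain of −L dB): F_i = 10^(NF_i/10), G_i = 10^(G_i,dB/10)
  Stage 1: F_1 = 10^(1.74/10) = 1.493, G_1 = 10^(−1.74/10) = 0.6699
  Stage 2: F_2 = 10^(1.29/10) = 1.346, G_2 = 10^(10.2/10) = 10.47
  Stage 3: F_3 = 10^(3.01/10) = 2.000, G_3 = 10^(−3.01/10) = 0.5000
Friis cascade:
  F = 1.493 + (1.346 − 1)/0.6699 + (2.000 − 1)/7.015 = 2.152
NF = 10 log₁₀(2.152) = 3.33 dB

3.33 dB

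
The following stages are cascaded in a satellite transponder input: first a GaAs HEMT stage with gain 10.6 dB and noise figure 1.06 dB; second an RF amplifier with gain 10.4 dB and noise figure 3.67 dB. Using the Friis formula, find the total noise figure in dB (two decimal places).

1.44 dB

Convert to linear (a loss of L dB is a gain of −L dB): F_i = 10^(NF_i/10), G_i = 10^(G_i,dB/10)
  Stage 1: F_1 = 10^(1.06/10) = 1.276, G_1 = 10^(10.6/10) = 11.48
  Stage 2: F_2 = 10^(3.67/10) = 2.328, G_2 = 10^(10.4/10) = 10.96
Friis cascade:
  F = 1.276 + (2.328 − 1)/11.48 = 1.392
NF = 10 log₁₀(1.392) = 1.44 dB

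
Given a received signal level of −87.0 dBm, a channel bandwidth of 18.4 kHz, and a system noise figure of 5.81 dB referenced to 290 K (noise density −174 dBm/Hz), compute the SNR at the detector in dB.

38.5 dB

Noise floor: N = −174 + 10 log₁₀(B) + NF
10 log₁₀(1.84×10⁴) = 42.65 dB
N = −174 + 42.65 + 5.81 = −125.54 dBm
SNR = P_sig − N = −87.0 − (−125.54) = 38.54 dB → 38.5 dB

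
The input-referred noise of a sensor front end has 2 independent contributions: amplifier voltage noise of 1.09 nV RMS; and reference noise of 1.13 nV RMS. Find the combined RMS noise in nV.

Uncorrelated sources add in power (mean-square): V_tot = √(ΣV_i²)
V_tot = √[(1.09×10⁻⁹)² + (1.13×10⁻⁹)²] = 1.57×10⁻⁹ V = 1.57 nV

1.57 nV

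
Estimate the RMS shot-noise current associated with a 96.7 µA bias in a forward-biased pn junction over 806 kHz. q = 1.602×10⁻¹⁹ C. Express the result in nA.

5.00 nA

I_n = √(2qI·B)
2qI·B = 2 × 1.602×10⁻¹⁹ × 9.67×10⁻⁵ × 8.06×10⁵ = 2.50×10⁻¹⁷ A²
I_n = √(2.50×10⁻¹⁷) = 5.00×10⁻⁹ A = 5.00 nA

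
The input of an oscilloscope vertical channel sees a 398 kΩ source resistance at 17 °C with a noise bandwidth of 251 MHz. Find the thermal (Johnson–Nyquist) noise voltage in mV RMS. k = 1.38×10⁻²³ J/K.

1.26 mV

T = 17 °C + 273.15 = 290.15 K
V_n = √(4kTRB)
4kTRB = 4 × 1.38×10⁻²³ × 290.15 × 3.98×10⁵ × 2.51×10⁸ = 1.60×10⁻⁶ V²
V_n = √(1.60×10⁻⁶) = 1.26×10⁻³ V = 1.26 mV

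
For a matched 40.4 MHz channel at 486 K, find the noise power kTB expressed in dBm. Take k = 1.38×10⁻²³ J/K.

P_n = kTB = 1.38×10⁻²³ × 486 × 4.04×10⁷ = 2.71×10⁻¹³ W
In dBm: 10 log₁₀(2.71×10⁻¹³ / 10⁻³) = −95.7 dBm

−95.7 dBm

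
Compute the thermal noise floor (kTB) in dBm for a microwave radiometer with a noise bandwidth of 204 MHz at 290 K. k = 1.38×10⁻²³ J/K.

P_n = kTB = 1.38×10⁻²³ × 290 × 2.04×10⁸ = 8.16×10⁻¹³ W
In dBm: 10 log₁₀(8.16×10⁻¹³ / 10⁻³) = −90.9 dBm

−90.9 dBm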